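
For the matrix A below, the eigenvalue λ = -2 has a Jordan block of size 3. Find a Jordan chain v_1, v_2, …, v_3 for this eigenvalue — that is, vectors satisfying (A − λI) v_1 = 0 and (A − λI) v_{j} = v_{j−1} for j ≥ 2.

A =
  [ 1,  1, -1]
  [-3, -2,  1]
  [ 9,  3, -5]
A Jordan chain for λ = -2 of length 3:
v_1 = (-3, 0, -9)ᵀ
v_2 = (3, -3, 9)ᵀ
v_3 = (1, 0, 0)ᵀ

Let N = A − (-2)·I. We want v_3 with N^3 v_3 = 0 but N^2 v_3 ≠ 0; then v_{j-1} := N · v_j for j = 3, …, 2.

Pick v_3 = (1, 0, 0)ᵀ.
Then v_2 = N · v_3 = (3, -3, 9)ᵀ.
Then v_1 = N · v_2 = (-3, 0, -9)ᵀ.

Sanity check: (A − (-2)·I) v_1 = (0, 0, 0)ᵀ = 0. ✓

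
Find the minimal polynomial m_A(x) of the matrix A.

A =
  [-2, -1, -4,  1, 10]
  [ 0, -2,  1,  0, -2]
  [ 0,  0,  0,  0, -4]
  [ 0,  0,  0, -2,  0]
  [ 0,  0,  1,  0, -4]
x^3 + 6*x^2 + 12*x + 8

The characteristic polynomial is χ_A(x) = (x + 2)^5, so the eigenvalues are known. The minimal polynomial is
  m_A(x) = Π_λ (x − λ)^{k_λ}
where k_λ is the size of the *largest* Jordan block for λ (equivalently, the smallest k with (A − λI)^k v = 0 for every generalised eigenvector v of λ).

  λ = -2: largest Jordan block has size 3, contributing (x + 2)^3

So m_A(x) = (x + 2)^3 = x^3 + 6*x^2 + 12*x + 8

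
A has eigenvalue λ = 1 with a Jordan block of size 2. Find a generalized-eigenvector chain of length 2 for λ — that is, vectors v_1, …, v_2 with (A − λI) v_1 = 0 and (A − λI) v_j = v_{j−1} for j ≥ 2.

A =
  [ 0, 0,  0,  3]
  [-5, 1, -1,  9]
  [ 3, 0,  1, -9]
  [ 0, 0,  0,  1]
A Jordan chain for λ = 1 of length 2:
v_1 = (0, -1, 0, 0)ᵀ
v_2 = (0, 0, 1, 0)ᵀ

Let N = A − (1)·I. We want v_2 with N^2 v_2 = 0 but N^1 v_2 ≠ 0; then v_{j-1} := N · v_j for j = 2, …, 2.

Pick v_2 = (0, 0, 1, 0)ᵀ.
Then v_1 = N · v_2 = (0, -1, 0, 0)ᵀ.

Sanity check: (A − (1)·I) v_1 = (0, 0, 0, 0)ᵀ = 0. ✓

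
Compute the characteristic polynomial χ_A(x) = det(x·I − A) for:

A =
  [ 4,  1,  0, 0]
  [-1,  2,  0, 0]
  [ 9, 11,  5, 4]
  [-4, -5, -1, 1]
x^4 - 12*x^3 + 54*x^2 - 108*x + 81

Expanding det(x·I − A) (e.g. by cofactor expansion or by noting that A is similar to its Jordan form J, which has the same characteristic polynomial as A) gives
  χ_A(x) = x^4 - 12*x^3 + 54*x^2 - 108*x + 81
which factors as (x - 3)^4. The eigenvalues (with algebraic multiplicities) are λ = 3 with multiplicity 4.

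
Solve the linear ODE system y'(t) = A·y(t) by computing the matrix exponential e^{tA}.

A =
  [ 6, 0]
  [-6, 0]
e^{tA} =
  [exp(6*t), 0]
  [1 - exp(6*t), 1]

Strategy: write A = P · J · P⁻¹ where J is a Jordan canonical form, so e^{tA} = P · e^{tJ} · P⁻¹, and e^{tJ} can be computed block-by-block.

A has Jordan form
J =
  [0, 0]
  [0, 6]
(up to reordering of blocks).

Per-block formulas:
  For a 1×1 block at λ = 6: exp(t · [6]) = [e^(6t)].
  For a 1×1 block at λ = 0: exp(t · [0]) = [e^(0t)].

After assembling e^{tJ} and conjugating by P, we get:

e^{tA} =
  [exp(6*t), 0]
  [1 - exp(6*t), 1]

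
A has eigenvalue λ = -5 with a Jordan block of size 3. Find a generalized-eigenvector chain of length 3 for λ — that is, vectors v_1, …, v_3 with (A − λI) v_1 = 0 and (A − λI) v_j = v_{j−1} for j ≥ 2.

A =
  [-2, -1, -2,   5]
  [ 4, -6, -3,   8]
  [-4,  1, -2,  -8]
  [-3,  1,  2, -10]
A Jordan chain for λ = -5 of length 3:
v_1 = (-2, -4, 4, 2)ᵀ
v_2 = (3, 4, -4, -3)ᵀ
v_3 = (1, 0, 0, 0)ᵀ

Let N = A − (-5)·I. We want v_3 with N^3 v_3 = 0 but N^2 v_3 ≠ 0; then v_{j-1} := N · v_j for j = 3, …, 2.

Pick v_3 = (1, 0, 0, 0)ᵀ.
Then v_2 = N · v_3 = (3, 4, -4, -3)ᵀ.
Then v_1 = N · v_2 = (-2, -4, 4, 2)ᵀ.

Sanity check: (A − (-5)·I) v_1 = (0, 0, 0, 0)ᵀ = 0. ✓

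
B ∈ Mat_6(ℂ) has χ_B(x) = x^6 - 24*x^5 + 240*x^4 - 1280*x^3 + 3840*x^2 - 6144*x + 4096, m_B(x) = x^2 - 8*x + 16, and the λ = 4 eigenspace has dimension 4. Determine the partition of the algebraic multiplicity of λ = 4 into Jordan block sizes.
Block sizes for λ = 4: [2, 2, 1, 1]

Step 1 — from the characteristic polynomial, algebraic multiplicity of λ = 4 is 6. From dim ker(B − (4)·I) = 4, there are exactly 4 Jordan blocks for λ = 4.
Step 2 — from the minimal polynomial, the factor (x − 4)^2 tells us the largest block for λ = 4 has size 2.
Step 3 — with total size 6, 4 blocks, and largest block 2, the block sizes (in nonincreasing order) are [2, 2, 1, 1].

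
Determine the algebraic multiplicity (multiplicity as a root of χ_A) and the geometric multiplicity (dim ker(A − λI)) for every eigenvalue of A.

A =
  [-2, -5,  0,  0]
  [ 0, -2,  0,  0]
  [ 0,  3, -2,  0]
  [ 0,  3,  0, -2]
λ = -2: alg = 4, geom = 3

Step 1 — factor the characteristic polynomial to read off the algebraic multiplicities:
  χ_A(x) = (x + 2)^4

Step 2 — compute geometric multiplicities via the rank-nullity identity g(λ) = n − rank(A − λI):
  rank(A − (-2)·I) = 1, so dim ker(A − (-2)·I) = n − 1 = 3

Summary:
  λ = -2: algebraic multiplicity = 4, geometric multiplicity = 3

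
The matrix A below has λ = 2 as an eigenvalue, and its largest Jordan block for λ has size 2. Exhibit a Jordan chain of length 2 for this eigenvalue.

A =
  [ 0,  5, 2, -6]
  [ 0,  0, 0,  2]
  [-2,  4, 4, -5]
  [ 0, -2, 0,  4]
A Jordan chain for λ = 2 of length 2:
v_1 = (-2, 0, -2, 0)ᵀ
v_2 = (1, 0, 0, 0)ᵀ

Let N = A − (2)·I. We want v_2 with N^2 v_2 = 0 but N^1 v_2 ≠ 0; then v_{j-1} := N · v_j for j = 2, …, 2.

Pick v_2 = (1, 0, 0, 0)ᵀ.
Then v_1 = N · v_2 = (-2, 0, -2, 0)ᵀ.

Sanity check: (A − (2)·I) v_1 = (0, 0, 0, 0)ᵀ = 0. ✓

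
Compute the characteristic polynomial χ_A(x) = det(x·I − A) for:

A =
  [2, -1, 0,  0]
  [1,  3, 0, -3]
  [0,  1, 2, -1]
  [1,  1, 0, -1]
x^4 - 6*x^3 + 13*x^2 - 12*x + 4

Expanding det(x·I − A) (e.g. by cofactor expansion or by noting that A is similar to its Jordan form J, which has the same characteristic polynomial as A) gives
  χ_A(x) = x^4 - 6*x^3 + 13*x^2 - 12*x + 4
which factors as (x - 2)^2*(x - 1)^2. The eigenvalues (with algebraic multiplicities) are λ = 1 with multiplicity 2, λ = 2 with multiplicity 2.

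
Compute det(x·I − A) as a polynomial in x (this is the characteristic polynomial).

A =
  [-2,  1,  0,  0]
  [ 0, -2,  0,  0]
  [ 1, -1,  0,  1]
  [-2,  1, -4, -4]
x^4 + 8*x^3 + 24*x^2 + 32*x + 16

Expanding det(x·I − A) (e.g. by cofactor expansion or by noting that A is similar to its Jordan form J, which has the same characteristic polynomial as A) gives
  χ_A(x) = x^4 + 8*x^3 + 24*x^2 + 32*x + 16
which factors as (x + 2)^4. The eigenvalues (with algebraic multiplicities) are λ = -2 with multiplicity 4.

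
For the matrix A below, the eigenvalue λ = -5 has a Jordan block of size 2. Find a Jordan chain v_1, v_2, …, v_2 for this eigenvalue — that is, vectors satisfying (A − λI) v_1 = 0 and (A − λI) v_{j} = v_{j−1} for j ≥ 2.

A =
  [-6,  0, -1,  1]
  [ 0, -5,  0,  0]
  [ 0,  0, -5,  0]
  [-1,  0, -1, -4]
A Jordan chain for λ = -5 of length 2:
v_1 = (-1, 0, 0, -1)ᵀ
v_2 = (1, 0, 0, 0)ᵀ

Let N = A − (-5)·I. We want v_2 with N^2 v_2 = 0 but N^1 v_2 ≠ 0; then v_{j-1} := N · v_j for j = 2, …, 2.

Pick v_2 = (1, 0, 0, 0)ᵀ.
Then v_1 = N · v_2 = (-1, 0, 0, -1)ᵀ.

Sanity check: (A − (-5)·I) v_1 = (0, 0, 0, 0)ᵀ = 0. ✓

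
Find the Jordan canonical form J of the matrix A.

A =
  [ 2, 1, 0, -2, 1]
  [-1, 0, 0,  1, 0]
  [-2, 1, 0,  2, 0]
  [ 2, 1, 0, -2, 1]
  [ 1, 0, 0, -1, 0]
J_3(0) ⊕ J_2(0)

The characteristic polynomial is
  det(x·I − A) = x^5

Eigenvalues and multiplicities (the geometric multiplicity of λ is n − rank(A − λI), which equals the number of Jordan blocks for λ):
  λ = 0: algebraic multiplicity = 5, geometric multiplicity = 2

Determining the block sizes for each eigenvalue:
  λ = 0: with am = 5 and gm = 2, the partition is not yet determined (e.g. several partitions of 5 into 2 parts exist). Let N = A − (0)·I. Computing rank(N^1) = 3, rank(N^2) = 1, rank(N^3) = 0; the number of blocks of size ≥ j is rank(N^{j−1}) − rank(N^j), giving [2, 2, 1]. So we have 1 block(s) of size 3, 1 block(s) of size 2 → block sizes [3, 2]

Assembling the blocks gives a Jordan form
J =
  [0, 1, 0, 0, 0]
  [0, 0, 1, 0, 0]
  [0, 0, 0, 0, 0]
  [0, 0, 0, 0, 1]
  [0, 0, 0, 0, 0]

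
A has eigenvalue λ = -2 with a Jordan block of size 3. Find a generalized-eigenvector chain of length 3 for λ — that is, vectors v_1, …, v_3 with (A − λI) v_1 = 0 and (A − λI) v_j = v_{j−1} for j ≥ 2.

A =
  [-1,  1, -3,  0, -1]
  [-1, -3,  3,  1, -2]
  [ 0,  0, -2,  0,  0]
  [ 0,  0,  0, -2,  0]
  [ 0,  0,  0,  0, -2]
A Jordan chain for λ = -2 of length 3:
v_1 = (1, -1, 0, 0, 0)ᵀ
v_2 = (0, 1, 0, 0, 0)ᵀ
v_3 = (0, 0, 0, 1, 0)ᵀ

Let N = A − (-2)·I. We want v_3 with N^3 v_3 = 0 but N^2 v_3 ≠ 0; then v_{j-1} := N · v_j for j = 3, …, 2.

Pick v_3 = (0, 0, 0, 1, 0)ᵀ.
Then v_2 = N · v_3 = (0, 1, 0, 0, 0)ᵀ.
Then v_1 = N · v_2 = (1, -1, 0, 0, 0)ᵀ.

Sanity check: (A − (-2)·I) v_1 = (0, 0, 0, 0, 0)ᵀ = 0. ✓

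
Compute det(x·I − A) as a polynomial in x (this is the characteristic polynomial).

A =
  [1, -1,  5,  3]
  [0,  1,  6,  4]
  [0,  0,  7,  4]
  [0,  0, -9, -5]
x^4 - 4*x^3 + 6*x^2 - 4*x + 1

Expanding det(x·I − A) (e.g. by cofactor expansion or by noting that A is similar to its Jordan form J, which has the same characteristic polynomial as A) gives
  χ_A(x) = x^4 - 4*x^3 + 6*x^2 - 4*x + 1
which factors as (x - 1)^4. The eigenvalues (with algebraic multiplicities) are λ = 1 with multiplicity 4.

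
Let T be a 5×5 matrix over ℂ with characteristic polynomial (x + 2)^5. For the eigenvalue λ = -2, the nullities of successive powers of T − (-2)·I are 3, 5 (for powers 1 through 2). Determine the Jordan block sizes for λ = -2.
Block sizes for λ = -2: [2, 2, 1]

From the dimensions of kernels of powers, the number of Jordan blocks of size at least j is d_j − d_{j−1} where d_j = dim ker(N^j) (with d_0 = 0). Computing the differences gives [3, 2].
The number of blocks of size exactly k is (#blocks of size ≥ k) − (#blocks of size ≥ k + 1), so the partition is: 1 block(s) of size 1, 2 block(s) of size 2.
In nonincreasing order the block sizes are [2, 2, 1].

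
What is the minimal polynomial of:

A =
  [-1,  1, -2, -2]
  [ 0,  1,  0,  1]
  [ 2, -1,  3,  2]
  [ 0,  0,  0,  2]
x^3 - 4*x^2 + 5*x - 2

The characteristic polynomial is χ_A(x) = (x - 2)*(x - 1)^3, so the eigenvalues are known. The minimal polynomial is
  m_A(x) = Π_λ (x − λ)^{k_λ}
where k_λ is the size of the *largest* Jordan block for λ (equivalently, the smallest k with (A − λI)^k v = 0 for every generalised eigenvector v of λ).

  λ = 1: largest Jordan block has size 2, contributing (x − 1)^2
  λ = 2: largest Jordan block has size 1, contributing (x − 2)

So m_A(x) = (x - 2)*(x - 1)^2 = x^3 - 4*x^2 + 5*x - 2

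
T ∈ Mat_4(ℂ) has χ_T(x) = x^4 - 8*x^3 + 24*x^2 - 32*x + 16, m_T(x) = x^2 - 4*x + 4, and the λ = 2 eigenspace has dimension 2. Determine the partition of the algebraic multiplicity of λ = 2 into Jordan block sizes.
Block sizes for λ = 2: [2, 2]

Step 1 — from the characteristic polynomial, algebraic multiplicity of λ = 2 is 4. From dim ker(T − (2)·I) = 2, there are exactly 2 Jordan blocks for λ = 2.
Step 2 — from the minimal polynomial, the factor (x − 2)^2 tells us the largest block for λ = 2 has size 2.
Step 3 — with total size 4, 2 blocks, and largest block 2, the block sizes (in nonincreasing order) are [2, 2].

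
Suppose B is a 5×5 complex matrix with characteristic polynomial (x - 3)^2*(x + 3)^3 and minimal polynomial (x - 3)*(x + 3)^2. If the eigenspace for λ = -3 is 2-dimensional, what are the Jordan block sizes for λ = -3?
Block sizes for λ = -3: [2, 1]

Step 1 — from the characteristic polynomial, algebraic multiplicity of λ = -3 is 3. From dim ker(B − (-3)·I) = 2, there are exactly 2 Jordan blocks for λ = -3.
Step 2 — from the minimal polynomial, the factor (x + 3)^2 tells us the largest block for λ = -3 has size 2.
Step 3 — with total size 3, 2 blocks, and largest block 2, the block sizes (in nonincreasing order) are [2, 1].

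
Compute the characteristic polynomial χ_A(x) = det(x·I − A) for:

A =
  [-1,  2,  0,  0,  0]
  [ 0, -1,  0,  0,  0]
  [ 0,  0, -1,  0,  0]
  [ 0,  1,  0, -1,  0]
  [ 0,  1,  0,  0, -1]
x^5 + 5*x^4 + 10*x^3 + 10*x^2 + 5*x + 1

Expanding det(x·I − A) (e.g. by cofactor expansion or by noting that A is similar to its Jordan form J, which has the same characteristic polynomial as A) gives
  χ_A(x) = x^5 + 5*x^4 + 10*x^3 + 10*x^2 + 5*x + 1
which factors as (x + 1)^5. The eigenvalues (with algebraic multiplicities) are λ = -1 with multiplicity 5.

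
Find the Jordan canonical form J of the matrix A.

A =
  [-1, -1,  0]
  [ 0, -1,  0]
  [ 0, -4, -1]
J_2(-1) ⊕ J_1(-1)

The characteristic polynomial is
  det(x·I − A) = x^3 + 3*x^2 + 3*x + 1 = (x + 1)^3

Eigenvalues and multiplicities (the geometric multiplicity of λ is n − rank(A − λI), which equals the number of Jordan blocks for λ):
  λ = -1: algebraic multiplicity = 3, geometric multiplicity = 2

Determining the block sizes for each eigenvalue:
  λ = -1: 2 blocks summing to 3 forces exactly one block of size 2 and the rest size 1 → block sizes [2, 1]

Assembling the blocks gives a Jordan form
J =
  [-1,  1,  0]
  [ 0, -1,  0]
  [ 0,  0, -1]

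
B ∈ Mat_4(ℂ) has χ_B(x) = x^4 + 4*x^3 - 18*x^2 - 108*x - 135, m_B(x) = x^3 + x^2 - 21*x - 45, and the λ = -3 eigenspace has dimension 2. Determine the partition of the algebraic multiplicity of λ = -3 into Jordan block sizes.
Block sizes for λ = -3: [2, 1]

Step 1 — from the characteristic polynomial, algebraic multiplicity of λ = -3 is 3. From dim ker(B − (-3)·I) = 2, there are exactly 2 Jordan blocks for λ = -3.
Step 2 — from the minimal polynomial, the factor (x + 3)^2 tells us the largest block for λ = -3 has size 2.
Step 3 — with total size 3, 2 blocks, and largest block 2, the block sizes (in nonincreasing order) are [2, 1].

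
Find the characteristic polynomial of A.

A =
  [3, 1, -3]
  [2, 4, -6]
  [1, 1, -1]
x^3 - 6*x^2 + 12*x - 8

Expanding det(x·I − A) (e.g. by cofactor expansion or by noting that A is similar to its Jordan form J, which has the same characteristic polynomial as A) gives
  χ_A(x) = x^3 - 6*x^2 + 12*x - 8
which factors as (x - 2)^3. The eigenvalues (with algebraic multiplicities) are λ = 2 with multiplicity 3.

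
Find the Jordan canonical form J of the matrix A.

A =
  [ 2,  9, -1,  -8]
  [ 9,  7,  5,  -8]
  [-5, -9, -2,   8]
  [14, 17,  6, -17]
J_3(-3) ⊕ J_1(-1)

The characteristic polynomial is
  det(x·I − A) = x^4 + 10*x^3 + 36*x^2 + 54*x + 27 = (x + 1)*(x + 3)^3

Eigenvalues and multiplicities (the geometric multiplicity of λ is n − rank(A − λI), which equals the number of Jordan blocks for λ):
  λ = -3: algebraic multiplicity = 3, geometric multiplicity = 1
  λ = -1: algebraic multiplicity = 1, geometric multiplicity = 1

Determining the block sizes for each eigenvalue:
  λ = -3: one block (gm = 1), so the single block has size am = 3 → block sizes [3]
  λ = -1: one block (gm = 1), so the single block has size am = 1 → block sizes [1]

Assembling the blocks gives a Jordan form
J =
  [-3,  1,  0,  0]
  [ 0, -3,  1,  0]
  [ 0,  0, -3,  0]
  [ 0,  0,  0, -1]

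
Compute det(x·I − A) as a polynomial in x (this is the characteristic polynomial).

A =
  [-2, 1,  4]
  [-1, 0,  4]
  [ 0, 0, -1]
x^3 + 3*x^2 + 3*x + 1

Expanding det(x·I − A) (e.g. by cofactor expansion or by noting that A is similar to its Jordan form J, which has the same characteristic polynomial as A) gives
  χ_A(x) = x^3 + 3*x^2 + 3*x + 1
which factors as (x + 1)^3. The eigenvalues (with algebraic multiplicities) are λ = -1 with multiplicity 3.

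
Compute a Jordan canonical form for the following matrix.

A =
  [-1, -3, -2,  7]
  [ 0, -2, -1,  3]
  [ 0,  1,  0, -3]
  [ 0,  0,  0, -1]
J_3(-1) ⊕ J_1(-1)

The characteristic polynomial is
  det(x·I − A) = x^4 + 4*x^3 + 6*x^2 + 4*x + 1 = (x + 1)^4

Eigenvalues and multiplicities (the geometric multiplicity of λ is n − rank(A − λI), which equals the number of Jordan blocks for λ):
  λ = -1: algebraic multiplicity = 4, geometric multiplicity = 2

Determining the block sizes for each eigenvalue:
  λ = -1: with am = 4 and gm = 2, the partition is not yet determined (e.g. several partitions of 4 into 2 parts exist). Let N = A − (-1)·I. Computing rank(N^1) = 2, rank(N^2) = 1, rank(N^3) = 0; the number of blocks of size ≥ j is rank(N^{j−1}) − rank(N^j), giving [2, 1, 1]. So we have 1 block(s) of size 3, 1 block(s) of size 1 → block sizes [3, 1]

Assembling the blocks gives a Jordan form
J =
  [-1,  1,  0,  0]
  [ 0, -1,  1,  0]
  [ 0,  0, -1,  0]
  [ 0,  0,  0, -1]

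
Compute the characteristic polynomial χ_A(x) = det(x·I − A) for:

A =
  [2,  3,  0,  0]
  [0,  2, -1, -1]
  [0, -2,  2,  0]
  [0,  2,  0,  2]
x^4 - 8*x^3 + 24*x^2 - 32*x + 16

Expanding det(x·I − A) (e.g. by cofactor expansion or by noting that A is similar to its Jordan form J, which has the same characteristic polynomial as A) gives
  χ_A(x) = x^4 - 8*x^3 + 24*x^2 - 32*x + 16
which factors as (x - 2)^4. The eigenvalues (with algebraic multiplicities) are λ = 2 with multiplicity 4.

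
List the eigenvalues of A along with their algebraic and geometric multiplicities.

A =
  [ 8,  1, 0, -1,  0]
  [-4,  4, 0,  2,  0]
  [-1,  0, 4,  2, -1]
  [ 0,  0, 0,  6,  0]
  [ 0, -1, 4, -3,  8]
λ = 6: alg = 5, geom = 3

Step 1 — factor the characteristic polynomial to read off the algebraic multiplicities:
  χ_A(x) = (x - 6)^5

Step 2 — compute geometric multiplicities via the rank-nullity identity g(λ) = n − rank(A − λI):
  rank(A − (6)·I) = 2, so dim ker(A − (6)·I) = n − 2 = 3

Summary:
  λ = 6: algebraic multiplicity = 5, geometric multiplicity = 3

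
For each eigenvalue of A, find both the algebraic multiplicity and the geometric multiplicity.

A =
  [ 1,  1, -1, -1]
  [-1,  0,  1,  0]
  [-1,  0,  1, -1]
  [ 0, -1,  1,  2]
λ = 1: alg = 4, geom = 2

Step 1 — factor the characteristic polynomial to read off the algebraic multiplicities:
  χ_A(x) = (x - 1)^4

Step 2 — compute geometric multiplicities via the rank-nullity identity g(λ) = n − rank(A − λI):
  rank(A − (1)·I) = 2, so dim ker(A − (1)·I) = n − 2 = 2

Summary:
  λ = 1: algebraic multiplicity = 4, geometric multiplicity = 2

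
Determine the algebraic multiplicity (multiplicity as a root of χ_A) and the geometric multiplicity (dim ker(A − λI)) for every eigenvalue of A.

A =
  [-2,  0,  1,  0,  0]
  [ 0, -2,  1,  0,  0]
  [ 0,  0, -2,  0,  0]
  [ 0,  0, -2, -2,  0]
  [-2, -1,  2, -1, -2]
λ = -2: alg = 5, geom = 3

Step 1 — factor the characteristic polynomial to read off the algebraic multiplicities:
  χ_A(x) = (x + 2)^5

Step 2 — compute geometric multiplicities via the rank-nullity identity g(λ) = n − rank(A − λI):
  rank(A − (-2)·I) = 2, so dim ker(A − (-2)·I) = n − 2 = 3

Summary:
  λ = -2: algebraic multiplicity = 5, geometric multiplicity = 3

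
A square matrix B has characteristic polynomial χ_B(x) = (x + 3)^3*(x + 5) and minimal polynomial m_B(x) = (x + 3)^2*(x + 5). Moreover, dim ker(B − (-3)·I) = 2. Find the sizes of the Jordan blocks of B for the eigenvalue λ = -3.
Block sizes for λ = -3: [2, 1]

Step 1 — from the characteristic polynomial, algebraic multiplicity of λ = -3 is 3. From dim ker(B − (-3)·I) = 2, there are exactly 2 Jordan blocks for λ = -3.
Step 2 — from the minimal polynomial, the factor (x + 3)^2 tells us the largest block for λ = -3 has size 2.
Step 3 — with total size 3, 2 blocks, and largest block 2, the block sizes (in nonincreasing order) are [2, 1].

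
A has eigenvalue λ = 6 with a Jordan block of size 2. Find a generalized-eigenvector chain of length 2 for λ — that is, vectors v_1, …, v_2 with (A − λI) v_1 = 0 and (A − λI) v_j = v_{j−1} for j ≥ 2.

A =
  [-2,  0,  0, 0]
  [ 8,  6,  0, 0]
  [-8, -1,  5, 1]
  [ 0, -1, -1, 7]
A Jordan chain for λ = 6 of length 2:
v_1 = (0, 0, -1, -1)ᵀ
v_2 = (0, 1, 0, 0)ᵀ

Let N = A − (6)·I. We want v_2 with N^2 v_2 = 0 but N^1 v_2 ≠ 0; then v_{j-1} := N · v_j for j = 2, …, 2.

Pick v_2 = (0, 1, 0, 0)ᵀ.
Then v_1 = N · v_2 = (0, 0, -1, -1)ᵀ.

Sanity check: (A − (6)·I) v_1 = (0, 0, 0, 0)ᵀ = 0. ✓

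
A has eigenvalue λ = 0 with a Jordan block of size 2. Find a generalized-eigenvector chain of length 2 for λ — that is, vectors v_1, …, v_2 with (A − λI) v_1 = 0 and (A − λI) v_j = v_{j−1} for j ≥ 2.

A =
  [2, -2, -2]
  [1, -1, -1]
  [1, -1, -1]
A Jordan chain for λ = 0 of length 2:
v_1 = (2, 1, 1)ᵀ
v_2 = (1, 0, 0)ᵀ

Let N = A − (0)·I. We want v_2 with N^2 v_2 = 0 but N^1 v_2 ≠ 0; then v_{j-1} := N · v_j for j = 2, …, 2.

Pick v_2 = (1, 0, 0)ᵀ.
Then v_1 = N · v_2 = (2, 1, 1)ᵀ.

Sanity check: (A − (0)·I) v_1 = (0, 0, 0)ᵀ = 0. ✓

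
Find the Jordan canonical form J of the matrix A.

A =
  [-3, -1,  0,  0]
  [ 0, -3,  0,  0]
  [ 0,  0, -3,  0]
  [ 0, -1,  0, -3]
J_2(-3) ⊕ J_1(-3) ⊕ J_1(-3)

The characteristic polynomial is
  det(x·I − A) = x^4 + 12*x^3 + 54*x^2 + 108*x + 81 = (x + 3)^4

Eigenvalues and multiplicities (the geometric multiplicity of λ is n − rank(A − λI), which equals the number of Jordan blocks for λ):
  λ = -3: algebraic multiplicity = 4, geometric multiplicity = 3

Determining the block sizes for each eigenvalue:
  λ = -3: 3 blocks summing to 4 forces exactly one block of size 2 and the rest size 1 → block sizes [2, 1, 1]

Assembling the blocks gives a Jordan form
J =
  [-3,  1,  0,  0]
  [ 0, -3,  0,  0]
  [ 0,  0, -3,  0]
  [ 0,  0,  0, -3]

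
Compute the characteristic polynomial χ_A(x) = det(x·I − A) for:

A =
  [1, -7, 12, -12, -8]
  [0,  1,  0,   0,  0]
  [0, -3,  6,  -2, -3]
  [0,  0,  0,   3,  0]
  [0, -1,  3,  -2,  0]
x^5 - 11*x^4 + 46*x^3 - 90*x^2 + 81*x - 27

Expanding det(x·I − A) (e.g. by cofactor expansion or by noting that A is similar to its Jordan form J, which has the same characteristic polynomial as A) gives
  χ_A(x) = x^5 - 11*x^4 + 46*x^3 - 90*x^2 + 81*x - 27
which factors as (x - 3)^3*(x - 1)^2. The eigenvalues (with algebraic multiplicities) are λ = 1 with multiplicity 2, λ = 3 with multiplicity 3.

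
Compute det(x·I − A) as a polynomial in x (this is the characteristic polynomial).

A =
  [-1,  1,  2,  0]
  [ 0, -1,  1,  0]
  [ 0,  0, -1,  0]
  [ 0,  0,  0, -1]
x^4 + 4*x^3 + 6*x^2 + 4*x + 1

Expanding det(x·I − A) (e.g. by cofactor expansion or by noting that A is similar to its Jordan form J, which has the same characteristic polynomial as A) gives
  χ_A(x) = x^4 + 4*x^3 + 6*x^2 + 4*x + 1
which factors as (x + 1)^4. The eigenvalues (with algebraic multiplicities) are λ = -1 with multiplicity 4.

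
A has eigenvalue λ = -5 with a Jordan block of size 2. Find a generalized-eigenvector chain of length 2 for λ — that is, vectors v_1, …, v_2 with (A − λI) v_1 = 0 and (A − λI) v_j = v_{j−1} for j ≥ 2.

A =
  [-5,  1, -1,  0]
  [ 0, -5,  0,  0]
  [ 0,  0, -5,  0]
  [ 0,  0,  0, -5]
A Jordan chain for λ = -5 of length 2:
v_1 = (1, 0, 0, 0)ᵀ
v_2 = (0, 1, 0, 0)ᵀ

Let N = A − (-5)·I. We want v_2 with N^2 v_2 = 0 but N^1 v_2 ≠ 0; then v_{j-1} := N · v_j for j = 2, …, 2.

Pick v_2 = (0, 1, 0, 0)ᵀ.
Then v_1 = N · v_2 = (1, 0, 0, 0)ᵀ.

Sanity check: (A − (-5)·I) v_1 = (0, 0, 0, 0)ᵀ = 0. ✓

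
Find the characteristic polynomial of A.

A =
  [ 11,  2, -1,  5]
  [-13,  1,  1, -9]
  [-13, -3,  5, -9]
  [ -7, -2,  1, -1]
x^4 - 16*x^3 + 96*x^2 - 256*x + 256

Expanding det(x·I − A) (e.g. by cofactor expansion or by noting that A is similar to its Jordan form J, which has the same characteristic polynomial as A) gives
  χ_A(x) = x^4 - 16*x^3 + 96*x^2 - 256*x + 256
which factors as (x - 4)^4. The eigenvalues (with algebraic multiplicities) are λ = 4 with multiplicity 4.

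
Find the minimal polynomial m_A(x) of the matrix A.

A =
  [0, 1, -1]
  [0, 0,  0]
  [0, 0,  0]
x^2

The characteristic polynomial is χ_A(x) = x^3, so the eigenvalues are known. The minimal polynomial is
  m_A(x) = Π_λ (x − λ)^{k_λ}
where k_λ is the size of the *largest* Jordan block for λ (equivalently, the smallest k with (A − λI)^k v = 0 for every generalised eigenvector v of λ).

  λ = 0: largest Jordan block has size 2, contributing (x − 0)^2

So m_A(x) = x^2 = x^2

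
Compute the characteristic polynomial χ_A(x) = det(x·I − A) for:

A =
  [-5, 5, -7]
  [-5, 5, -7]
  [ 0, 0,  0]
x^3

Expanding det(x·I − A) (e.g. by cofactor expansion or by noting that A is similar to its Jordan form J, which has the same characteristic polynomial as A) gives
  χ_A(x) = x^3
which factors as x^3. The eigenvalues (with algebraic multiplicities) are λ = 0 with multiplicity 3.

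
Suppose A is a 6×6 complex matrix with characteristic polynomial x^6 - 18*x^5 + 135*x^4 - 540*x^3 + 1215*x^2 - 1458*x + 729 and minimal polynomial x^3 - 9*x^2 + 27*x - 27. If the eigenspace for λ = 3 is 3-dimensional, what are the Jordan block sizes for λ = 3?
Block sizes for λ = 3: [3, 2, 1]

Step 1 — from the characteristic polynomial, algebraic multiplicity of λ = 3 is 6. From dim ker(A − (3)·I) = 3, there are exactly 3 Jordan blocks for λ = 3.
Step 2 — from the minimal polynomial, the factor (x − 3)^3 tells us the largest block for λ = 3 has size 3.
Step 3 — with total size 6, 3 blocks, and largest block 3, the block sizes (in nonincreasing order) are [3, 2, 1].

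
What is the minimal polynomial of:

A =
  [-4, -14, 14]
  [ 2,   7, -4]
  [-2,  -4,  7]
x^2 - 7*x + 12

The characteristic polynomial is χ_A(x) = (x - 4)*(x - 3)^2, so the eigenvalues are known. The minimal polynomial is
  m_A(x) = Π_λ (x − λ)^{k_λ}
where k_λ is the size of the *largest* Jordan block for λ (equivalently, the smallest k with (A − λI)^k v = 0 for every generalised eigenvector v of λ).

  λ = 3: largest Jordan block has size 1, contributing (x − 3)
  λ = 4: largest Jordan block has size 1, contributing (x − 4)

So m_A(x) = (x - 4)*(x - 3) = x^2 - 7*x + 12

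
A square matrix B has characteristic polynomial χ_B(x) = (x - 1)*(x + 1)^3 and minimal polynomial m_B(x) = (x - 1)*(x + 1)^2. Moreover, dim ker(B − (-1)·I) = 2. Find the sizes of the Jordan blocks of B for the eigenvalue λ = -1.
Block sizes for λ = -1: [2, 1]

Step 1 — from the characteristic polynomial, algebraic multiplicity of λ = -1 is 3. From dim ker(B − (-1)·I) = 2, there are exactly 2 Jordan blocks for λ = -1.
Step 2 — from the minimal polynomial, the factor (x + 1)^2 tells us the largest block for λ = -1 has size 2.
Step 3 — with total size 3, 2 blocks, and largest block 2, the block sizes (in nonincreasing order) are [2, 1].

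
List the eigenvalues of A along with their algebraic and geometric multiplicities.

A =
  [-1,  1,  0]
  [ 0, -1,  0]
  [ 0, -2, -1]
λ = -1: alg = 3, geom = 2

Step 1 — factor the characteristic polynomial to read off the algebraic multiplicities:
  χ_A(x) = (x + 1)^3

Step 2 — compute geometric multiplicities via the rank-nullity identity g(λ) = n − rank(A − λI):
  rank(A − (-1)·I) = 1, so dim ker(A − (-1)·I) = n − 1 = 2

Summary:
  λ = -1: algebraic multiplicity = 3, geometric multiplicity = 2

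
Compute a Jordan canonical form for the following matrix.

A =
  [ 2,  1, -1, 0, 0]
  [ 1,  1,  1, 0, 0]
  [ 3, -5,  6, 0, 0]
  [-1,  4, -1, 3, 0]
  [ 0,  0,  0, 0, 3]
J_3(3) ⊕ J_1(3) ⊕ J_1(3)

The characteristic polynomial is
  det(x·I − A) = x^5 - 15*x^4 + 90*x^3 - 270*x^2 + 405*x - 243 = (x - 3)^5

Eigenvalues and multiplicities (the geometric multiplicity of λ is n − rank(A − λI), which equals the number of Jordan blocks for λ):
  λ = 3: algebraic multiplicity = 5, geometric multiplicity = 3

Determining the block sizes for each eigenvalue:
  λ = 3: with am = 5 and gm = 3, the partition is not yet determined (e.g. several partitions of 5 into 3 parts exist). Let N = A − (3)·I. Computing rank(N^1) = 2, rank(N^2) = 1, rank(N^3) = 0; the number of blocks of size ≥ j is rank(N^{j−1}) − rank(N^j), giving [3, 1, 1]. So we have 1 block(s) of size 3, 2 block(s) of size 1 → block sizes [3, 1, 1]

Assembling the blocks gives a Jordan form
J =
  [3, 1, 0, 0, 0]
  [0, 3, 1, 0, 0]
  [0, 0, 3, 0, 0]
  [0, 0, 0, 3, 0]
  [0, 0, 0, 0, 3]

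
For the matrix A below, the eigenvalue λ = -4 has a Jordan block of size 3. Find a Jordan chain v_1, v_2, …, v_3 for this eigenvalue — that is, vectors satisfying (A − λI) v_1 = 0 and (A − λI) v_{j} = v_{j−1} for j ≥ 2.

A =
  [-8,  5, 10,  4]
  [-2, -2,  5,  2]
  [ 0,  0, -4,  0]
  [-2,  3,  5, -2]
A Jordan chain for λ = -4 of length 3:
v_1 = (-2, 0, 0, -2)ᵀ
v_2 = (-4, -2, 0, -2)ᵀ
v_3 = (1, 0, 0, 0)ᵀ

Let N = A − (-4)·I. We want v_3 with N^3 v_3 = 0 but N^2 v_3 ≠ 0; then v_{j-1} := N · v_j for j = 3, …, 2.

Pick v_3 = (1, 0, 0, 0)ᵀ.
Then v_2 = N · v_3 = (-4, -2, 0, -2)ᵀ.
Then v_1 = N · v_2 = (-2, 0, 0, -2)ᵀ.

Sanity check: (A − (-4)·I) v_1 = (0, 0, 0, 0)ᵀ = 0. ✓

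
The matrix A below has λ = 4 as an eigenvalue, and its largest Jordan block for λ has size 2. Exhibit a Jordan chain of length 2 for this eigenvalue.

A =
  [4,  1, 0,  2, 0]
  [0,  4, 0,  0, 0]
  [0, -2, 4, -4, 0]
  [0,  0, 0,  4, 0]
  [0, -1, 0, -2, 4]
A Jordan chain for λ = 4 of length 2:
v_1 = (1, 0, -2, 0, -1)ᵀ
v_2 = (0, 1, 0, 0, 0)ᵀ

Let N = A − (4)·I. We want v_2 with N^2 v_2 = 0 but N^1 v_2 ≠ 0; then v_{j-1} := N · v_j for j = 2, …, 2.

Pick v_2 = (0, 1, 0, 0, 0)ᵀ.
Then v_1 = N · v_2 = (1, 0, -2, 0, -1)ᵀ.

Sanity check: (A − (4)·I) v_1 = (0, 0, 0, 0, 0)ᵀ = 0. ✓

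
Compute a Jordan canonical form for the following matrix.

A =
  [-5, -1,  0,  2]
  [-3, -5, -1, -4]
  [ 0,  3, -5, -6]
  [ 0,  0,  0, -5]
J_3(-5) ⊕ J_1(-5)

The characteristic polynomial is
  det(x·I − A) = x^4 + 20*x^3 + 150*x^2 + 500*x + 625 = (x + 5)^4

Eigenvalues and multiplicities (the geometric multiplicity of λ is n − rank(A − λI), which equals the number of Jordan blocks for λ):
  λ = -5: algebraic multiplicity = 4, geometric multiplicity = 2

Determining the block sizes for each eigenvalue:
  λ = -5: with am = 4 and gm = 2, the partition is not yet determined (e.g. several partitions of 4 into 2 parts exist). Let N = A − (-5)·I. Computing rank(N^1) = 2, rank(N^2) = 1, rank(N^3) = 0; the number of blocks of size ≥ j is rank(N^{j−1}) − rank(N^j), giving [2, 1, 1]. So we have 1 block(s) of size 3, 1 block(s) of size 1 → block sizes [3, 1]

Assembling the blocks gives a Jordan form
J =
  [-5,  1,  0,  0]
  [ 0, -5,  1,  0]
  [ 0,  0, -5,  0]
  [ 0,  0,  0, -5]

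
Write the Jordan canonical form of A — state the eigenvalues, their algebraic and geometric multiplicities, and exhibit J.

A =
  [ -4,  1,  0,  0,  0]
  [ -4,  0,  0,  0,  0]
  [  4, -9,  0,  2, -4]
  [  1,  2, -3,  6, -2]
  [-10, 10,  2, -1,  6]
J_2(-2) ⊕ J_3(4)

The characteristic polynomial is
  det(x·I − A) = x^5 - 8*x^4 + 4*x^3 + 80*x^2 - 64*x - 256 = (x - 4)^3*(x + 2)^2

Eigenvalues and multiplicities (the geometric multiplicity of λ is n − rank(A − λI), which equals the number of Jordan blocks for λ):
  λ = -2: algebraic multiplicity = 2, geometric multiplicity = 1
  λ = 4: algebraic multiplicity = 3, geometric multiplicity = 1

Determining the block sizes for each eigenvalue:
  λ = -2: one block (gm = 1), so the single block has size am = 2 → block sizes [2]
  λ = 4: one block (gm = 1), so the single block has size am = 3 → block sizes [3]

Assembling the blocks gives a Jordan form
J =
  [-2,  1, 0, 0, 0]
  [ 0, -2, 0, 0, 0]
  [ 0,  0, 4, 1, 0]
  [ 0,  0, 0, 4, 1]
  [ 0,  0, 0, 0, 4]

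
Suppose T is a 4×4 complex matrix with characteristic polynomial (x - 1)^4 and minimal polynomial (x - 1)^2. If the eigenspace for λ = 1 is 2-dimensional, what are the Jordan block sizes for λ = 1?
Block sizes for λ = 1: [2, 2]

Step 1 — from the characteristic polynomial, algebraic multiplicity of λ = 1 is 4. From dim ker(T − (1)·I) = 2, there are exactly 2 Jordan blocks for λ = 1.
Step 2 — from the minimal polynomial, the factor (x − 1)^2 tells us the largest block for λ = 1 has size 2.
Step 3 — with total size 4, 2 blocks, and largest block 2, the block sizes (in nonincreasing order) are [2, 2].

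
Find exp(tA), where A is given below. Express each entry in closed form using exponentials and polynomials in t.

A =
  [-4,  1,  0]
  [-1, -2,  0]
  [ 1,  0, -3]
e^{tA} =
  [-t*exp(-3*t) + exp(-3*t), t*exp(-3*t), 0]
  [-t*exp(-3*t), t*exp(-3*t) + exp(-3*t), 0]
  [-t^2*exp(-3*t)/2 + t*exp(-3*t), t^2*exp(-3*t)/2, exp(-3*t)]

Strategy: write A = P · J · P⁻¹ where J is a Jordan canonical form, so e^{tA} = P · e^{tJ} · P⁻¹, and e^{tJ} can be computed block-by-block.

A has Jordan form
J =
  [-3,  1,  0]
  [ 0, -3,  1]
  [ 0,  0, -3]
(up to reordering of blocks).

Per-block formulas:
  For a 3×3 Jordan block J_3(-3): exp(t · J_3(-3)) = e^(-3t)·(I + t·N + (t^2/2)·N^2), where N is the 3×3 nilpotent shift.

After assembling e^{tJ} and conjugating by P, we get:

e^{tA} =
  [-t*exp(-3*t) + exp(-3*t), t*exp(-3*t), 0]
  [-t*exp(-3*t), t*exp(-3*t) + exp(-3*t), 0]
  [-t^2*exp(-3*t)/2 + t*exp(-3*t), t^2*exp(-3*t)/2, exp(-3*t)]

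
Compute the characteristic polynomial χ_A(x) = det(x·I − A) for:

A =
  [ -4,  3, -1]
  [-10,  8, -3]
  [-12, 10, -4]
x^3

Expanding det(x·I − A) (e.g. by cofactor expansion or by noting that A is similar to its Jordan form J, which has the same characteristic polynomial as A) gives
  χ_A(x) = x^3
which factors as x^3. The eigenvalues (with algebraic multiplicities) are λ = 0 with multiplicity 3.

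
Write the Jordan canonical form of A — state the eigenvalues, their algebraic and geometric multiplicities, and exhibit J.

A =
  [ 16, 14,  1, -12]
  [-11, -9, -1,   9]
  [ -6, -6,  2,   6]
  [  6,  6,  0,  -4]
J_1(-1) ⊕ J_2(2) ⊕ J_1(2)

The characteristic polynomial is
  det(x·I − A) = x^4 - 5*x^3 + 6*x^2 + 4*x - 8 = (x - 2)^3*(x + 1)

Eigenvalues and multiplicities (the geometric multiplicity of λ is n − rank(A − λI), which equals the number of Jordan blocks for λ):
  λ = -1: algebraic multiplicity = 1, geometric multiplicity = 1
  λ = 2: algebraic multiplicity = 3, geometric multiplicity = 2

Determining the block sizes for each eigenvalue:
  λ = -1: one block (gm = 1), so the single block has size am = 1 → block sizes [1]
  λ = 2: 2 blocks summing to 3 forces exactly one block of size 2 and the rest size 1 → block sizes [2, 1]

Assembling the blocks gives a Jordan form
J =
  [-1, 0, 0, 0]
  [ 0, 2, 1, 0]
  [ 0, 0, 2, 0]
  [ 0, 0, 0, 2]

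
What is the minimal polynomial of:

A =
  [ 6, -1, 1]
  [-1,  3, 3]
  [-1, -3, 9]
x^3 - 18*x^2 + 108*x - 216

The characteristic polynomial is χ_A(x) = (x - 6)^3, so the eigenvalues are known. The minimal polynomial is
  m_A(x) = Π_λ (x − λ)^{k_λ}
where k_λ is the size of the *largest* Jordan block for λ (equivalently, the smallest k with (A − λI)^k v = 0 for every generalised eigenvector v of λ).

  λ = 6: largest Jordan block has size 3, contributing (x − 6)^3

So m_A(x) = (x - 6)^3 = x^3 - 18*x^2 + 108*x - 216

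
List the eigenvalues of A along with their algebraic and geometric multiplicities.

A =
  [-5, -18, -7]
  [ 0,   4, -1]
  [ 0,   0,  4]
λ = -5: alg = 1, geom = 1; λ = 4: alg = 2, geom = 1

Step 1 — factor the characteristic polynomial to read off the algebraic multiplicities:
  χ_A(x) = (x - 4)^2*(x + 5)

Step 2 — compute geometric multiplicities via the rank-nullity identity g(λ) = n − rank(A − λI):
  rank(A − (-5)·I) = 2, so dim ker(A − (-5)·I) = n − 2 = 1
  rank(A − (4)·I) = 2, so dim ker(A − (4)·I) = n − 2 = 1

Summary:
  λ = -5: algebraic multiplicity = 1, geometric multiplicity = 1
  λ = 4: algebraic multiplicity = 2, geometric multiplicity = 1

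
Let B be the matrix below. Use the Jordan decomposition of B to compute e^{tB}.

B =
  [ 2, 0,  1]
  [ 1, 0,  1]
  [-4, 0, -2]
e^{tB} =
  [2*t + 1, 0, t]
  [-t^2 + t, 1, -t^2/2 + t]
  [-4*t, 0, 1 - 2*t]

Strategy: write B = P · J · P⁻¹ where J is a Jordan canonical form, so e^{tB} = P · e^{tJ} · P⁻¹, and e^{tJ} can be computed block-by-block.

B has Jordan form
J =
  [0, 1, 0]
  [0, 0, 1]
  [0, 0, 0]
(up to reordering of blocks).

Per-block formulas:
  For a 3×3 Jordan block J_3(0): exp(t · J_3(0)) = e^(0t)·(I + t·N + (t^2/2)·N^2), where N is the 3×3 nilpotent shift.

After assembling e^{tJ} and conjugating by P, we get:

e^{tB} =
  [2*t + 1, 0, t]
  [-t^2 + t, 1, -t^2/2 + t]
  [-4*t, 0, 1 - 2*t]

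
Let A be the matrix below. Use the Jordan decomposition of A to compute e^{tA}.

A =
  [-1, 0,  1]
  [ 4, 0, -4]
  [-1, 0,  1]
e^{tA} =
  [1 - t, 0, t]
  [4*t, 1, -4*t]
  [-t, 0, t + 1]

Strategy: write A = P · J · P⁻¹ where J is a Jordan canonical form, so e^{tA} = P · e^{tJ} · P⁻¹, and e^{tJ} can be computed block-by-block.

A has Jordan form
J =
  [0, 1, 0]
  [0, 0, 0]
  [0, 0, 0]
(up to reordering of blocks).

Per-block formulas:
  For a 2×2 Jordan block J_2(0): exp(t · J_2(0)) = e^(0t)·(I + t·N), where N is the 2×2 nilpotent shift.
  For a 1×1 block at λ = 0: exp(t · [0]) = [e^(0t)].

After assembling e^{tJ} and conjugating by P, we get:

e^{tA} =
  [1 - t, 0, t]
  [4*t, 1, -4*t]
  [-t, 0, t + 1]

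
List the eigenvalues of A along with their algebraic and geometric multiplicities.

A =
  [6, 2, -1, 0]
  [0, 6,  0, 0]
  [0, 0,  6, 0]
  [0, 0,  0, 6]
λ = 6: alg = 4, geom = 3

Step 1 — factor the characteristic polynomial to read off the algebraic multiplicities:
  χ_A(x) = (x - 6)^4

Step 2 — compute geometric multiplicities via the rank-nullity identity g(λ) = n − rank(A − λI):
  rank(A − (6)·I) = 1, so dim ker(A − (6)·I) = n − 1 = 3

Summary:
  λ = 6: algebraic multiplicity = 4, geometric multiplicity = 3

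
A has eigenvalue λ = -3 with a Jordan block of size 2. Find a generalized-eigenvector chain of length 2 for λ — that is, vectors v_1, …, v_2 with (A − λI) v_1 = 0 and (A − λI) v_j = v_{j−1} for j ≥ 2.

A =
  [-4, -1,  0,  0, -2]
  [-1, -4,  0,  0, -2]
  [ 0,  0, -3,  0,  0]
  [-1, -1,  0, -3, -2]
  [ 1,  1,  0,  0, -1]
A Jordan chain for λ = -3 of length 2:
v_1 = (-1, -1, 0, -1, 1)ᵀ
v_2 = (1, 0, 0, 0, 0)ᵀ

Let N = A − (-3)·I. We want v_2 with N^2 v_2 = 0 but N^1 v_2 ≠ 0; then v_{j-1} := N · v_j for j = 2, …, 2.

Pick v_2 = (1, 0, 0, 0, 0)ᵀ.
Then v_1 = N · v_2 = (-1, -1, 0, -1, 1)ᵀ.

Sanity check: (A − (-3)·I) v_1 = (0, 0, 0, 0, 0)ᵀ = 0. ✓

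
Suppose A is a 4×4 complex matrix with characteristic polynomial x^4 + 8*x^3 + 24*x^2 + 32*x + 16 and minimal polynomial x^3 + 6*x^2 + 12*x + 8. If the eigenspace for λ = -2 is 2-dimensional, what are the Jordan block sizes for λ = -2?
Block sizes for λ = -2: [3, 1]

Step 1 — from the characteristic polynomial, algebraic multiplicity of λ = -2 is 4. From dim ker(A − (-2)·I) = 2, there are exactly 2 Jordan blocks for λ = -2.
Step 2 — from the minimal polynomial, the factor (x + 2)^3 tells us the largest block for λ = -2 has size 3.
Step 3 — with total size 4, 2 blocks, and largest block 3, the block sizes (in nonincreasing order) are [3, 1].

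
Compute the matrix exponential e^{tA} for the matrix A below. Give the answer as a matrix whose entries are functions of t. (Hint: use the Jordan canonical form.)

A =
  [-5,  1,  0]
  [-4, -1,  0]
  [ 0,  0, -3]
e^{tA} =
  [-2*t*exp(-3*t) + exp(-3*t), t*exp(-3*t), 0]
  [-4*t*exp(-3*t), 2*t*exp(-3*t) + exp(-3*t), 0]
  [0, 0, exp(-3*t)]

Strategy: write A = P · J · P⁻¹ where J is a Jordan canonical form, so e^{tA} = P · e^{tJ} · P⁻¹, and e^{tJ} can be computed block-by-block.

A has Jordan form
J =
  [-3,  1,  0]
  [ 0, -3,  0]
  [ 0,  0, -3]
(up to reordering of blocks).

Per-block formulas:
  For a 2×2 Jordan block J_2(-3): exp(t · J_2(-3)) = e^(-3t)·(I + t·N), where N is the 2×2 nilpotent shift.
  For a 1×1 block at λ = -3: exp(t · [-3]) = [e^(-3t)].

After assembling e^{tJ} and conjugating by P, we get:

e^{tA} =
  [-2*t*exp(-3*t) + exp(-3*t), t*exp(-3*t), 0]
  [-4*t*exp(-3*t), 2*t*exp(-3*t) + exp(-3*t), 0]
  [0, 0, exp(-3*t)]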